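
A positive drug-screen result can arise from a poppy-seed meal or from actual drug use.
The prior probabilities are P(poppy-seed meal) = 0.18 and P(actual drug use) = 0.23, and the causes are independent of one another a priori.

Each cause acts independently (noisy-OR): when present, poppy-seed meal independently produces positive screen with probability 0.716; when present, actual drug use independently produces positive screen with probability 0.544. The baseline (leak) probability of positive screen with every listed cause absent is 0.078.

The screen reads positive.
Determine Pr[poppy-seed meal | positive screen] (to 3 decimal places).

Under noisy-OR, P(positive screen | causes) = 1 − (1−0.078)·∏(1−qᵢ) over the active causes.
Sum P(positive screen|·) weighted by the priors over the 4 (poppy-seed meal, actual drug use) configurations:
  P(positive screen) = 0.078*0.82*0.77 + 0.579568*0.82*0.23 + 0.738152*0.18*0.77 + 0.880597*0.18*0.23
        = 0.049249 + 0.109307 + 0.102308 + 0.036457 = 0.297321
Configurations with poppy-seed meal contribute 0.138765, so
  P(poppy-seed meal | positive screen) = 0.138765 / 0.297321 ≈ 0.467

Pr[poppy-seed meal | positive screen] ≈ 0.467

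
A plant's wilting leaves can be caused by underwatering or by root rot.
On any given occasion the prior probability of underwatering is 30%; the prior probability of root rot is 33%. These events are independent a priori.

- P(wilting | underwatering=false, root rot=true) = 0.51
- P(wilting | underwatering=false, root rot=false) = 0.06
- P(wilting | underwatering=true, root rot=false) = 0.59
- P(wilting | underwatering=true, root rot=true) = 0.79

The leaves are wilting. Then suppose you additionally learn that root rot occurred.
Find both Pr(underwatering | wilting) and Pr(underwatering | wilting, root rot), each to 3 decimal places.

Pr(underwatering | wilting) ≈ 0.574; Pr(underwatering | wilting, root rot) ≈ 0.399

P(wilting) = 0.06*0.7*0.67 + 0.51*0.7*0.33 + 0.59*0.3*0.67 + 0.79*0.3*0.33 = 0.028140 + 0.117810 + 0.118590 + 0.078210 = 0.342750
Of this, 0.196800 comes from 0.118590 + 0.078210 (the underwatering=true cases).
So P(underwatering | wilting) = 0.196800/0.342750 ≈ 0.574.

Now also conditioning on root rot=true:
For the numerator, keep only underwatering=true terms: 0.79×0.3 = 0.237000
Normalizer over all consistent configurations: 0.51×0.7 + 0.79×0.3 = 0.594000
P(underwatering | wilting, root rot) = 0.237000/0.594000 ≈ 0.399
— root rot explains away the evidence for underwatering.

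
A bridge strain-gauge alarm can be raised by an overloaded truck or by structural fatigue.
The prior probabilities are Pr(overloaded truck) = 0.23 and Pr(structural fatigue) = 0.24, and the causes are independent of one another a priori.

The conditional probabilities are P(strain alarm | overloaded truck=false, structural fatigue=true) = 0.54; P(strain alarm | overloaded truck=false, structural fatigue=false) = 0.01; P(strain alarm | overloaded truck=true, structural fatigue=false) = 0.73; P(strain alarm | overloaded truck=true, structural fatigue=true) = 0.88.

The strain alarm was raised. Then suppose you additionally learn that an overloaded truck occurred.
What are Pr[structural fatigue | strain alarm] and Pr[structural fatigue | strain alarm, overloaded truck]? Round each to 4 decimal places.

Pr[structural fatigue | strain alarm] ≈ 0.5265; Pr[structural fatigue | strain alarm, overloaded truck] ≈ 0.2757

For the numerator, keep only structural fatigue=true terms: 0.099792 + 0.048576 = 0.148368
Denominator P(strain alarm): 0.01*0.77*0.76 + 0.54*0.77*0.24 + 0.73*0.23*0.76 + 0.88*0.23*0.24 = 0.281824
P(structural fatigue | strain alarm) = 0.148368/0.281824 ≈ 0.5265

Now also conditioning on overloaded truck=true:
By total probability over both values of structural fatigue:
  P(strain alarm | overloaded truck) = 0.73×0.76 + 0.88×0.24
        = 0.554800 + 0.211200 = 0.766000
Keeping only the structural fatigue-present terms gives 0.211200, so
  P(structural fatigue | strain alarm, overloaded truck) = 0.211200 / 0.766000 ≈ 0.2757
This is intercausal reasoning (explaining away): once overloaded truck accounts for the strain alarm, structural fatigue becomes less likely.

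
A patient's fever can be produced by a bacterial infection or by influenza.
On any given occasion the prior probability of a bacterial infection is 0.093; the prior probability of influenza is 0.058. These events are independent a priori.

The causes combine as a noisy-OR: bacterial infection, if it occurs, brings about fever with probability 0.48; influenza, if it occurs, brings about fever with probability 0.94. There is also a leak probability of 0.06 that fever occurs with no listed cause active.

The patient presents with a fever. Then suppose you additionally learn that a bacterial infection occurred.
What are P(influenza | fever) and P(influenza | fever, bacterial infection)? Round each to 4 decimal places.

Under noisy-OR, P(fever | causes) = 1 − (1−0.06)·∏(1−qᵢ) over the active causes.
P(fever) = 0.06×0.907×0.942 + 0.9436×0.907×0.058 + 0.5112×0.093×0.942 + 0.970672×0.093×0.058 = 0.051264 + 0.049639 + 0.044784 + 0.005236 = 0.150923
Of this, 0.054875 comes from 0.049639 + 0.005236 (the influenza=true cases).
So P(influenza | fever) = 0.054875/0.150923 ≈ 0.3636.

Now also conditioning on bacterial infection=true:
P(fever | bacterial infection) = 0.5112·0.942 + 0.970672·0.058 = 0.481550 + 0.056299 = 0.537849
The influenza-present share is 0.970672·0.058 = 0.056299.
P(influenza | fever, bacterial infection) = 0.056299 / 0.537849 ≈ 0.1047
— bacterial infection explains away the evidence for influenza.

P(influenza | fever) ≈ 0.3636; P(influenza | fever, bacterial infection) ≈ 0.1047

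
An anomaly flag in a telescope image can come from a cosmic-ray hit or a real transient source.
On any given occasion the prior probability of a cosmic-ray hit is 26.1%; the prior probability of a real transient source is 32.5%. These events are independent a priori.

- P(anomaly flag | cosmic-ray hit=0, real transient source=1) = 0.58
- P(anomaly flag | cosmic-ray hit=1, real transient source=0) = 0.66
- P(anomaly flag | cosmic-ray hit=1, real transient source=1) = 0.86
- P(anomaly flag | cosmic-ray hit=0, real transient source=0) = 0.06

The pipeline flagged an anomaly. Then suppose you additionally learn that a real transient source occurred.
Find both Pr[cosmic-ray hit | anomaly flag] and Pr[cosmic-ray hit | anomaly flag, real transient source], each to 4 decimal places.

Weight on cosmic-ray hit=true, given the evidence: 0.116276 + 0.072950 = 0.189226
Denominator P(anomaly flag): 0.06·0.739·0.675 + 0.58·0.739·0.325 + 0.66·0.261·0.675 + 0.86·0.261·0.325 = 0.358457
P(cosmic-ray hit | anomaly flag) = 0.189226/0.358457 ≈ 0.5279

Now condition on the additional information:
P(anomaly flag | real transient source) = 0.58*0.739 + 0.86*0.261 = 0.428620 + 0.224460 = 0.653080
The cosmic-ray hit-present share is 0.86*0.261 = 0.224460.
So P(cosmic-ray hit | anomaly flag, real transient source) = 0.224460/0.653080 ≈ 0.3437.

Pr[cosmic-ray hit | anomaly flag] ≈ 0.5279; Pr[cosmic-ray hit | anomaly flag, real transient source] ≈ 0.3437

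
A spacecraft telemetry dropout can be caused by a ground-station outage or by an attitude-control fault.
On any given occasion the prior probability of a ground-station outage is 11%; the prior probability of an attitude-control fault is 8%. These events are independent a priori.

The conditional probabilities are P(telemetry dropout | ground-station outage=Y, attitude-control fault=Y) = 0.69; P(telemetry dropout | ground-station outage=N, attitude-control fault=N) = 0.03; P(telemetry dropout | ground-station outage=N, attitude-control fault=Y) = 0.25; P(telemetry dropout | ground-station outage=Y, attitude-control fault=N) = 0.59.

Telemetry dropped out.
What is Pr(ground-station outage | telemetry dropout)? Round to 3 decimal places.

Pr(ground-station outage | telemetry dropout) ≈ 0.608

By total probability over the 4 (ground-station outage, attitude-control fault) configurations:
  P(telemetry dropout) = 0.03·0.89·0.92 + 0.25·0.89·0.08 + 0.59·0.11·0.92 + 0.69·0.11·0.08
        = 0.024564 + 0.017800 + 0.059708 + 0.006072 = 0.108144
Configurations with ground-station outage contribute 0.065780, so
  P(ground-station outage | telemetry dropout) = 0.065780 / 0.108144 ≈ 0.608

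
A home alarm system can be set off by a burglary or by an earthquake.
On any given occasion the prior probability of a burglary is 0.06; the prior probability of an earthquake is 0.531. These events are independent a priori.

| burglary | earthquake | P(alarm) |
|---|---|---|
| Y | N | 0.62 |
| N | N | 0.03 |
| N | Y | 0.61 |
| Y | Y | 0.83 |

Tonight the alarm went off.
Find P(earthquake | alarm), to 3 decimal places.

For the numerator, keep only earthquake=true terms: 0.304475 + 0.026444 = 0.330919
The normalizing constant is 0.03×0.94×0.469 + 0.61×0.94×0.531 + 0.62×0.06×0.469 + 0.83×0.06×0.531 = 0.361592
Posterior = 0.330919 / 0.361592 ≈ 0.915

P(earthquake | alarm) ≈ 0.915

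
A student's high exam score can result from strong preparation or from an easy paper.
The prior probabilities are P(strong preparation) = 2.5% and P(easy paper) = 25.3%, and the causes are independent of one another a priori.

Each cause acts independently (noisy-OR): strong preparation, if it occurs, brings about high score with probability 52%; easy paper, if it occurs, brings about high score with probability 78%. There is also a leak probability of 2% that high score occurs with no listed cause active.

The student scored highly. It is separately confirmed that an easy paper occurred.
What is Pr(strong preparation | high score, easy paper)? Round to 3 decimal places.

Under noisy-OR, P(high score | causes) = 1 − (1−0.02)·∏(1−qᵢ) over the active causes.
Weight on strong preparation=true, given the evidence: 0.896512×0.025 = 0.022413
Normalizer over all consistent configurations: 0.7844×0.975 + 0.896512×0.025 = 0.787203
P(strong preparation | high score, easy paper) = 0.022413/0.787203 ≈ 0.028

Pr(strong preparation | high score, easy paper) ≈ 0.028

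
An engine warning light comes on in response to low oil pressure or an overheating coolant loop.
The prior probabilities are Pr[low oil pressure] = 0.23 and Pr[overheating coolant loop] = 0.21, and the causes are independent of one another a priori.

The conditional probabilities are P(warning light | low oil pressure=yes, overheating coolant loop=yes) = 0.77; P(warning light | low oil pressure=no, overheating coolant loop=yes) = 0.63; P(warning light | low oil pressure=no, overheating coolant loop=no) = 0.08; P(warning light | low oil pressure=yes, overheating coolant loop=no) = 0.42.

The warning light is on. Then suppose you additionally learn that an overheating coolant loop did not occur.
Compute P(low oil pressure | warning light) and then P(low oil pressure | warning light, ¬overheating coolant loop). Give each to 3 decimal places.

P(warning light) = 0.08×0.77×0.79 + 0.63×0.77×0.21 + 0.42×0.23×0.79 + 0.77×0.23×0.21 = 0.048664 + 0.101871 + 0.076314 + 0.037191 = 0.264040
Restricting to configurations with low oil pressure present: 0.076314 + 0.037191 = 0.113505.
Hence the posterior is 0.113505/0.264040 ≈ 0.430.

Now condition on the additional information:
P(warning light | ¬overheating coolant loop) = 0.08·0.77 + 0.42·0.23 = 0.061600 + 0.096600 = 0.158200
Of this, 0.096600 comes from 0.42·0.23 (the low oil pressure=true cases).
Hence the posterior is 0.096600/0.158200 ≈ 0.611.
Ruling out overheating coolant loop raises the posterior on low oil pressure — the flip side of explaining away.

P(low oil pressure | warning light) ≈ 0.430; P(low oil pressure | warning light, ¬overheating coolant loop) ≈ 0.611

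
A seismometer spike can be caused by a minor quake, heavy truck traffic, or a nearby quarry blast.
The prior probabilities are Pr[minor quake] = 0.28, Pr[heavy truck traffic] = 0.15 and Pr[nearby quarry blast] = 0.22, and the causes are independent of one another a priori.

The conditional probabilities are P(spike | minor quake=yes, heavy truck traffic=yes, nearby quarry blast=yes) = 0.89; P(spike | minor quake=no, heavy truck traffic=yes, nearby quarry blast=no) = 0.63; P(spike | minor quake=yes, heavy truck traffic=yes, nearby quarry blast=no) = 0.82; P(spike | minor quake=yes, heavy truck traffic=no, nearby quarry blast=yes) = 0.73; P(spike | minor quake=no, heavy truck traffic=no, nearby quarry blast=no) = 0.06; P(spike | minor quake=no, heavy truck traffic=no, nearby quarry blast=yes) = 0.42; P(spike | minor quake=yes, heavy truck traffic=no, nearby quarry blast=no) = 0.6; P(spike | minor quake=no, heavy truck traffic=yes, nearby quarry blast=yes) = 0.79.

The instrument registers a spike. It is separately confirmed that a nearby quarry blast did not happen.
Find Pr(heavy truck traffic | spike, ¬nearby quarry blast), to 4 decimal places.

Pr(heavy truck traffic | spike, ¬nearby quarry blast) ≈ 0.3634

Enumerate the 4 (minor quake, heavy truck traffic) configurations and weight by the priors:
  P(spike | ¬nearby quarry blast) = 0.06*0.72*0.85 + 0.63*0.72*0.15 + 0.6*0.28*0.85 + 0.82*0.28*0.15
        = 0.036720 + 0.068040 + 0.142800 + 0.034440 = 0.282000
Configurations with heavy truck traffic contribute 0.102480, so
  P(heavy truck traffic | spike, ¬nearby quarry blast) = 0.102480 / 0.282000 ≈ 0.3634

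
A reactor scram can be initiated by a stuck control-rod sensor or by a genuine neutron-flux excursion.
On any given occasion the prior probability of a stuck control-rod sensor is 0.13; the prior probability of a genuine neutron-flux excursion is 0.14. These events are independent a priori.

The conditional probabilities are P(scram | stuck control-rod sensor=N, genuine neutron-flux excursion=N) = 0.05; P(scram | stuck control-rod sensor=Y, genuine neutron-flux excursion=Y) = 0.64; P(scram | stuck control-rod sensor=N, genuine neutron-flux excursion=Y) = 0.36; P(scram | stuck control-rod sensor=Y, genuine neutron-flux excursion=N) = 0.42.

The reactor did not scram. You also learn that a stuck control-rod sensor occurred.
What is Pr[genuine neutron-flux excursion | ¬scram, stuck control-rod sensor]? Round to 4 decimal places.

P(¬scram | stuck control-rod sensor) = 0.58×0.86 + 0.36×0.14 = 0.498800 + 0.050400 = 0.549200
Of this, 0.050400 comes from 0.36×0.14 (the genuine neutron-flux excursion=true cases).
P(genuine neutron-flux excursion | ¬scram, stuck control-rod sensor) = 0.050400 / 0.549200 ≈ 0.0918

Pr[genuine neutron-flux excursion | ¬scram, stuck control-rod sensor] ≈ 0.0918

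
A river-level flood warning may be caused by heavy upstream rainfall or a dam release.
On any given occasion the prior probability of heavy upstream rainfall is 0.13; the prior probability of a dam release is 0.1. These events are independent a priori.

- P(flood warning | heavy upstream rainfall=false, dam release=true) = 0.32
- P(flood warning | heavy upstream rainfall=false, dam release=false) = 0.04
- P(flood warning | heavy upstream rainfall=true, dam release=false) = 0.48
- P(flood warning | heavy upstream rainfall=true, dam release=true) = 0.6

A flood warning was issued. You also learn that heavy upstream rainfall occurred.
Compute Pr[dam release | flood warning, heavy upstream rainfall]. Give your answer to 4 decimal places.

P(flood warning | heavy upstream rainfall) = 0.48×0.9 + 0.6×0.1 = 0.432000 + 0.060000 = 0.492000
Restricting to configurations with dam release present: 0.6×0.1 = 0.060000.
So P(dam release | flood warning, heavy upstream rainfall) = 0.060000/0.492000 ≈ 0.1220.

Pr[dam release | flood warning, heavy upstream rainfall] ≈ 0.1220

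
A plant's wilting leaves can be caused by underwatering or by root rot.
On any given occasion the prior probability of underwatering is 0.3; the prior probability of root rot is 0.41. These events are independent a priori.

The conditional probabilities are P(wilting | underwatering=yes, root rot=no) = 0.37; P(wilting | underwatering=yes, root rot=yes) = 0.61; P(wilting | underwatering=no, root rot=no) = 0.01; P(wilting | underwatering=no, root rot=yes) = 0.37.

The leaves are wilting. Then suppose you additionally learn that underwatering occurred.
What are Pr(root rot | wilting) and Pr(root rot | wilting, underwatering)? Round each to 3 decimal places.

Pr(root rot | wilting) ≈ 0.722; Pr(root rot | wilting, underwatering) ≈ 0.534

P(wilting) = 0.01·0.7·0.59 + 0.37·0.7·0.41 + 0.37·0.3·0.59 + 0.61·0.3·0.41 = 0.004130 + 0.106190 + 0.065490 + 0.075030 = 0.250840
The root rot-present share is 0.106190 + 0.075030 = 0.181220.
So P(root rot | wilting) = 0.181220/0.250840 ≈ 0.722.

Now also conditioning on underwatering=true:
For the numerator, keep only root rot=true terms: 0.61·0.41 = 0.250100
The normalizing constant is 0.37·0.59 + 0.61·0.41 = 0.468400
Posterior = 0.250100 / 0.468400 ≈ 0.534
Conditioning on underwatering lowers the posterior on root rot: the classic explaining-away effect in a common-effect structure.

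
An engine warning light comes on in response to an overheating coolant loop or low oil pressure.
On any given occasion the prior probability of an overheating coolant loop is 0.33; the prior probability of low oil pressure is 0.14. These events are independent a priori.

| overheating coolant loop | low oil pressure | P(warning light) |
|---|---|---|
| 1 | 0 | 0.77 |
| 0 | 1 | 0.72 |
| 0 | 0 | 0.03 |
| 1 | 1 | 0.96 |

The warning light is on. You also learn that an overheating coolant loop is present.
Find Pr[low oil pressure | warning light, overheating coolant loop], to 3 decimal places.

P(warning light | overheating coolant loop) = 0.77·0.86 + 0.96·0.14 = 0.662200 + 0.134400 = 0.796600
Restricting to configurations with low oil pressure present: 0.96·0.14 = 0.134400.
So P(low oil pressure | warning light, overheating coolant loop) = 0.134400/0.796600 ≈ 0.169.

Pr[low oil pressure | warning light, overheating coolant loop] ≈ 0.169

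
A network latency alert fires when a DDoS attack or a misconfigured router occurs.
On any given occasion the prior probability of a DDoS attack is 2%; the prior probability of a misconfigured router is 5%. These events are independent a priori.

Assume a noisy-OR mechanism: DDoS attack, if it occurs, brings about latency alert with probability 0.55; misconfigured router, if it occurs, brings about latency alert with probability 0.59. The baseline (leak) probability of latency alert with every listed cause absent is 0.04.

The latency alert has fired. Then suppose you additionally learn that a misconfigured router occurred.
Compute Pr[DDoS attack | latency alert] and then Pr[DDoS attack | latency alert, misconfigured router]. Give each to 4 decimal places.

Pr[DDoS attack | latency alert] ≈ 0.1478; Pr[DDoS attack | latency alert, misconfigured router] ≈ 0.0269

Under noisy-OR, P(latency alert | causes) = 1 − (1−0.04)·∏(1−qᵢ) over the active causes.
Sum P(latency alert|·) weighted by the priors over the 4 (DDoS attack, misconfigured router) configurations:
  P(latency alert) = 0.04*0.98*0.95 + 0.6064*0.98*0.05 + 0.568*0.02*0.95 + 0.82288*0.02*0.05
        = 0.037240 + 0.029714 + 0.010792 + 0.000823 = 0.078569
The terms with DDoS attack present sum to 0.011615, so
  P(DDoS attack | latency alert) = 0.011615 / 0.078569 ≈ 0.1478

Now also conditioning on misconfigured router=true:
P(latency alert | misconfigured router) = 0.6064×0.98 + 0.82288×0.02 = 0.594272 + 0.016458 = 0.610730
The DDoS attack-present share is 0.82288×0.02 = 0.016458.
Hence the posterior is 0.016458/0.610730 ≈ 0.0269.
Conditioning on misconfigured router lowers the posterior on DDoS attack: the classic explaining-away effect in a common-effect structure.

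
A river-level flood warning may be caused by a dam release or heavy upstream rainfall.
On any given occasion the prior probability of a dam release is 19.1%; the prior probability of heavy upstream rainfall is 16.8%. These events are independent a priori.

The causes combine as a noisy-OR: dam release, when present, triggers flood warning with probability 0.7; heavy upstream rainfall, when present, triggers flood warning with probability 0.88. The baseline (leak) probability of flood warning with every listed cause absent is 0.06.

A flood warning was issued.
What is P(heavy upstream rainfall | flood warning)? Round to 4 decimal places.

P(heavy upstream rainfall | flood warning) ≈ 0.4953

Under noisy-OR, P(flood warning | causes) = 1 − (1−0.06)·∏(1−qᵢ) over the active causes.
P(flood warning) = 0.06·0.809·0.832 + 0.8872·0.809·0.168 + 0.718·0.191·0.832 + 0.96616·0.191·0.168 = 0.040385 + 0.120581 + 0.114099 + 0.031002 = 0.306067
Restricting to configurations with heavy upstream rainfall present: 0.120581 + 0.031002 = 0.151583.
P(heavy upstream rainfall | flood warning) = 0.151583 / 0.306067 ≈ 0.4953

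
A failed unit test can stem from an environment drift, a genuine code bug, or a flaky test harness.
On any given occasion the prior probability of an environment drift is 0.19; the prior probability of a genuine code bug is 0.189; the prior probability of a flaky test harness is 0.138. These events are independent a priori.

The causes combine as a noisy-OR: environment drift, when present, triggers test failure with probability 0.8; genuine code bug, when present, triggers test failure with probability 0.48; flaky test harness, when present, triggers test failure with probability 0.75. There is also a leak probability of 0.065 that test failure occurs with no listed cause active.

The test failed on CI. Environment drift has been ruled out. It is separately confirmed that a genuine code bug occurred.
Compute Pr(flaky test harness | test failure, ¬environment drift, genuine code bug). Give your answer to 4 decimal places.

Under noisy-OR, P(test failure | causes) = 1 − (1−0.065)·∏(1−qᵢ) over the active causes.
By total probability over both values of flaky test harness:
  P(test failure | ¬environment drift, genuine code bug) = 0.5138·0.862 + 0.87845·0.138
        = 0.442896 + 0.121226 = 0.564122
Keeping only the flaky test harness-present terms gives 0.121226, so
  P(flaky test harness | test failure, ¬environment drift, genuine code bug) = 0.121226 / 0.564122 ≈ 0.2149

Pr(flaky test harness | test failure, ¬environment drift, genuine code bug) ≈ 0.2149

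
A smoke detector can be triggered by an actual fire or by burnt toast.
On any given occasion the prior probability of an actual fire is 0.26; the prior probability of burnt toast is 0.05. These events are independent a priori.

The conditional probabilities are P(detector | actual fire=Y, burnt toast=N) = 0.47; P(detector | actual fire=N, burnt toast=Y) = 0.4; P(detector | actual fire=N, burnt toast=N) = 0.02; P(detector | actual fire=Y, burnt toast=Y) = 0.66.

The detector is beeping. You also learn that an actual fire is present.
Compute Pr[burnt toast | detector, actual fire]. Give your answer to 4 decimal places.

Pr[burnt toast | detector, actual fire] ≈ 0.0688

Enumerate both values of burnt toast and weight by the priors:
  P(detector | actual fire) = 0.47×0.95 + 0.66×0.05
        = 0.446500 + 0.033000 = 0.479500
Keeping only the burnt toast-present terms gives 0.033000, so
  P(burnt toast | detector, actual fire) = 0.033000 / 0.479500 ≈ 0.0688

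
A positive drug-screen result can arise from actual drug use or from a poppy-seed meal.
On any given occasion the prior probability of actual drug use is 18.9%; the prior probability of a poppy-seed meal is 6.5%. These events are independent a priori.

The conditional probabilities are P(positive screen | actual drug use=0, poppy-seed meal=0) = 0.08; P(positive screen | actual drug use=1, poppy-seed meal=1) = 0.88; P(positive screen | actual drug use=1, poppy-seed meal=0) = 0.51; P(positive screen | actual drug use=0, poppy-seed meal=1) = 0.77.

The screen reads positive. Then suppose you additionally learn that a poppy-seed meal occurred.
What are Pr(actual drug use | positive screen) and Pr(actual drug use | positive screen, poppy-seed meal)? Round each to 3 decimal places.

Pr(actual drug use | positive screen) ≈ 0.499; Pr(actual drug use | positive screen, poppy-seed meal) ≈ 0.210

P(positive screen) = 0.08·0.811·0.935 + 0.77·0.811·0.065 + 0.51·0.189·0.935 + 0.88·0.189·0.065 = 0.060663 + 0.040591 + 0.090125 + 0.010811 = 0.202190
Restricting to configurations with actual drug use present: 0.090125 + 0.010811 = 0.100936.
Hence the posterior is 0.100936/0.202190 ≈ 0.499.

Now also conditioning on poppy-seed meal=true:
Sum P(positive screen|·) weighted by the priors over both values of actual drug use:
  P(positive screen | poppy-seed meal) = 0.77×0.811 + 0.88×0.189
        = 0.624470 + 0.166320 = 0.790790
Configurations with actual drug use contribute 0.166320, so
  P(actual drug use | positive screen, poppy-seed meal) = 0.166320 / 0.790790 ≈ 0.210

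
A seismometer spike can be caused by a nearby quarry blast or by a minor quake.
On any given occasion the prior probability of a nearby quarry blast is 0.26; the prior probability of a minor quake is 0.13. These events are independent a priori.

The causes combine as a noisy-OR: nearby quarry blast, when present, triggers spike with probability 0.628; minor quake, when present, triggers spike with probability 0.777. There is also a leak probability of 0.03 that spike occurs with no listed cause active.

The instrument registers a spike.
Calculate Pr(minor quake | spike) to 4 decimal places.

Under noisy-OR, P(spike | causes) = 1 − (1−0.03)·∏(1−qᵢ) over the active causes.
P(spike) = 0.03*0.74*0.87 + 0.78369*0.74*0.13 + 0.63916*0.26*0.87 + 0.919533*0.26*0.13 = 0.019314 + 0.075391 + 0.144578 + 0.031080 = 0.270363
The minor quake-present share is 0.075391 + 0.031080 = 0.106471.
So P(minor quake | spike) = 0.106471/0.270363 ≈ 0.3938.

Pr(minor quake | spike) ≈ 0.3938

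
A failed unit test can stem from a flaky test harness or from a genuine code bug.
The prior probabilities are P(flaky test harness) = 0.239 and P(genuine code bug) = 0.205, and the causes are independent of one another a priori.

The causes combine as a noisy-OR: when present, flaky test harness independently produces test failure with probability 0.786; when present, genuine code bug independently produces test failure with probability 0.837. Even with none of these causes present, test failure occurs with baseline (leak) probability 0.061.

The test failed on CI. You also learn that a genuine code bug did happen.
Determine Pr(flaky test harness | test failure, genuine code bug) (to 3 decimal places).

Under noisy-OR, P(test failure | causes) = 1 − (1−0.061)·∏(1−qᵢ) over the active causes.
Numerator (weight on configurations with flaky test harness): 0.967246*0.239 = 0.231172
Normalizer over all consistent configurations: 0.846943*0.761 + 0.967246*0.239 = 0.875696
P(flaky test harness | test failure, genuine code bug) = 0.231172/0.875696 ≈ 0.264

Pr(flaky test harness | test failure, genuine code bug) ≈ 0.264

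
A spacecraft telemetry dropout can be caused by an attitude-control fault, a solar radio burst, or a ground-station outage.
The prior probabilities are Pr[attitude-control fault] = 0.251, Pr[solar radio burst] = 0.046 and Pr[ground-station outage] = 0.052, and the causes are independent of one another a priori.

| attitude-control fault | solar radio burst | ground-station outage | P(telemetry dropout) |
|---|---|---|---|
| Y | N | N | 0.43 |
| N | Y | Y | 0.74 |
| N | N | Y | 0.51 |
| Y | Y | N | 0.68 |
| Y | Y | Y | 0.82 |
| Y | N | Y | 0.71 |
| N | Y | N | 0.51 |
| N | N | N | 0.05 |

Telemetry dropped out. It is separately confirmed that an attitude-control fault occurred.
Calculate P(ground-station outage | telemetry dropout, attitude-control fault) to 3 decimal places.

P(ground-station outage | telemetry dropout, attitude-control fault) ≈ 0.082

For the numerator, keep only ground-station outage=true terms: 0.035222 + 0.001961 = 0.037183
Denominator P(telemetry dropout | attitude-control fault): 0.43×0.954×0.948 + 0.71×0.954×0.052 + 0.68×0.046×0.948 + 0.82×0.046×0.052 = 0.455725
P(ground-station outage | telemetry dropout, attitude-control fault) = 0.037183/0.455725 ≈ 0.082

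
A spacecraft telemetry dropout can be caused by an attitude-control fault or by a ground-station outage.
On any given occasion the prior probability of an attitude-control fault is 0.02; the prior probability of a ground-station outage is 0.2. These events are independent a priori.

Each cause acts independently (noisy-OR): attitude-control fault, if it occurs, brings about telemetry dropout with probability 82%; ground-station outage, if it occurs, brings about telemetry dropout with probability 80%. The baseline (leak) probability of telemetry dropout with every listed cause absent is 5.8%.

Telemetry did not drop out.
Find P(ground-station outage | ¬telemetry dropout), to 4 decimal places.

P(ground-station outage | ¬telemetry dropout) ≈ 0.0476

Under noisy-OR, P(telemetry dropout | causes) = 1 − (1−0.058)·∏(1−qᵢ) over the active causes.
Weight on ground-station outage=true, given the evidence: 0.036926 + 0.000136 = 0.037062
The normalizing constant is 0.942·0.98·0.8 + 0.1884·0.98·0.2 + 0.16956·0.02·0.8 + 0.033912·0.02·0.2 = 0.778303
P(ground-station outage | ¬telemetry dropout) = 0.037062/0.778303 ≈ 0.0476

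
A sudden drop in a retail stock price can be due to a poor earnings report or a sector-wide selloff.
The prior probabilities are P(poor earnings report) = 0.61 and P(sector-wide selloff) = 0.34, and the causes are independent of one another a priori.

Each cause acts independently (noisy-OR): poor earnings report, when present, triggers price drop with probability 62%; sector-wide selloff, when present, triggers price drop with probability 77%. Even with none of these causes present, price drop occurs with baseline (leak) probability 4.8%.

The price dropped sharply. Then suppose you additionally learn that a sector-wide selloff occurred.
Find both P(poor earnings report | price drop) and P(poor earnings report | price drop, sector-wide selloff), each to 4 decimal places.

P(poor earnings report | price drop) ≈ 0.7941; P(poor earnings report | price drop, sector-wide selloff) ≈ 0.6474

Under noisy-OR, P(price drop | causes) = 1 − (1−0.048)·∏(1−qᵢ) over the active causes.
P(price drop) = 0.048·0.39·0.66 + 0.78104·0.39·0.34 + 0.63824·0.61·0.66 + 0.916795·0.61·0.34 = 0.012355 + 0.103566 + 0.256955 + 0.190143 = 0.563019
Of this, 0.447098 comes from 0.256955 + 0.190143 (the poor earnings report=true cases).
P(poor earnings report | price drop) = 0.447098 / 0.563019 ≈ 0.7941

With the extra evidence:
P(price drop | sector-wide selloff) = 0.78104×0.39 + 0.916795×0.61 = 0.304606 + 0.559245 = 0.863851
The poor earnings report-present share is 0.916795×0.61 = 0.559245.
So P(poor earnings report | price drop, sector-wide selloff) = 0.559245/0.863851 ≈ 0.6474.
This is intercausal reasoning (explaining away): once sector-wide selloff accounts for the price drop, poor earnings report becomes less likely.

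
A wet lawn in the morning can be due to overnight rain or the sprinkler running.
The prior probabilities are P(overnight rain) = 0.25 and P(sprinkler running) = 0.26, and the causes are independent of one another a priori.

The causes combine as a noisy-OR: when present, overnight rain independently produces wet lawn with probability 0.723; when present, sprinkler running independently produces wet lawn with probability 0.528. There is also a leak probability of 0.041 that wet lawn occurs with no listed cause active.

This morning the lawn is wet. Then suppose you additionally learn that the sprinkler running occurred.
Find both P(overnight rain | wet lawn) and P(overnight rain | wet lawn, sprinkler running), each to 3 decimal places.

Under noisy-OR, P(wet lawn | causes) = 1 − (1−0.041)·∏(1−qᵢ) over the active causes.
P(wet lawn) = 0.041*0.75*0.74 + 0.547352*0.75*0.26 + 0.734357*0.25*0.74 + 0.874617*0.25*0.26 = 0.022755 + 0.106734 + 0.135856 + 0.056850 = 0.322195
The overnight rain-present share is 0.135856 + 0.056850 = 0.192706.
P(overnight rain | wet lawn) = 0.192706 / 0.322195 ≈ 0.598

With the extra evidence:
P(wet lawn | sprinkler running) = 0.547352·0.75 + 0.874617·0.25 = 0.410514 + 0.218654 = 0.629168
The overnight rain-present share is 0.874617·0.25 = 0.218654.
P(overnight rain | wet lawn, sprinkler running) = 0.218654 / 0.629168 ≈ 0.348

P(overnight rain | wet lawn) ≈ 0.598; P(overnight rain | wet lawn, sprinkler running) ≈ 0.348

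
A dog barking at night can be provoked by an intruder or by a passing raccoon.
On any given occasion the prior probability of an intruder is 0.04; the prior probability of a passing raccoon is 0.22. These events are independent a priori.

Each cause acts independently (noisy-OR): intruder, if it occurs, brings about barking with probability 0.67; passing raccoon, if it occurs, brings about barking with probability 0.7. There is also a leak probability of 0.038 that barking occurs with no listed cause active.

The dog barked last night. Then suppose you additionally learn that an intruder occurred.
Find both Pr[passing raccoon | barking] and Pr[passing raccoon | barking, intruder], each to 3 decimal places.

Pr[passing raccoon | barking] ≈ 0.761; Pr[passing raccoon | barking, intruder] ≈ 0.272

Under noisy-OR, P(barking | causes) = 1 − (1−0.038)·∏(1−qᵢ) over the active causes.
P(barking) = 0.038×0.96×0.78 + 0.7114×0.96×0.22 + 0.68254×0.04×0.78 + 0.904762×0.04×0.22 = 0.028454 + 0.150248 + 0.021295 + 0.007962 = 0.207959
Of this, 0.158210 comes from 0.150248 + 0.007962 (the passing raccoon=true cases).
So P(passing raccoon | barking) = 0.158210/0.207959 ≈ 0.761.

Now condition on the additional information:
For the numerator, keep only passing raccoon=true terms: 0.904762×0.22 = 0.199048
Denominator P(barking | intruder): 0.68254×0.78 + 0.904762×0.22 = 0.731429
Posterior = 0.199048 / 0.731429 ≈ 0.272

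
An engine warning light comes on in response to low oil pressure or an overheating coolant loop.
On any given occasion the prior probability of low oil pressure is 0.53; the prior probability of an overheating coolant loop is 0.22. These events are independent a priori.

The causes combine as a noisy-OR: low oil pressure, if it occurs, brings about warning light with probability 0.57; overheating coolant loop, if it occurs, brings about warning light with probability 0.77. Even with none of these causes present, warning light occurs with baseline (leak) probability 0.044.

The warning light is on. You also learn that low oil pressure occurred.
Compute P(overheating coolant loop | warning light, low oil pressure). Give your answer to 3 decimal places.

P(overheating coolant loop | warning light, low oil pressure) ≈ 0.302

Under noisy-OR, P(warning light | causes) = 1 − (1−0.044)·∏(1−qᵢ) over the active causes.
For the numerator, keep only overheating coolant loop=true terms: 0.905452·0.22 = 0.199199
The normalizing constant is 0.58892·0.78 + 0.905452·0.22 = 0.658557
Posterior = 0.199199 / 0.658557 ≈ 0.302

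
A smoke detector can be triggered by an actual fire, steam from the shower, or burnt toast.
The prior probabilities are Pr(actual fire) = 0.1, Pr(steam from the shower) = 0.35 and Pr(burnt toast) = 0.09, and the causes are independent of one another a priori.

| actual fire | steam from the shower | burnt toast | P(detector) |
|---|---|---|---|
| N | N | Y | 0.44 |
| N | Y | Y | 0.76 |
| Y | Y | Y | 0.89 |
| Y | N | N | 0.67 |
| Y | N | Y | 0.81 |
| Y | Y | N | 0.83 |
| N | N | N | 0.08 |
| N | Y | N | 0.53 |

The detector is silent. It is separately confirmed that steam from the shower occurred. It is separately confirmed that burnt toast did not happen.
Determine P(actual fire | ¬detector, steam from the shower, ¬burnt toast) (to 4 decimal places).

Enumerate both values of actual fire and weight by the priors:
  P(¬detector | steam from the shower, ¬burnt toast) = 0.47*0.9 + 0.17*0.1
        = 0.423000 + 0.017000 = 0.440000
Keeping only the actual fire-present terms gives 0.017000, so
  P(actual fire | ¬detector, steam from the shower, ¬burnt toast) = 0.017000 / 0.440000 ≈ 0.0386

P(actual fire | ¬detector, steam from the shower, ¬burnt toast) ≈ 0.0386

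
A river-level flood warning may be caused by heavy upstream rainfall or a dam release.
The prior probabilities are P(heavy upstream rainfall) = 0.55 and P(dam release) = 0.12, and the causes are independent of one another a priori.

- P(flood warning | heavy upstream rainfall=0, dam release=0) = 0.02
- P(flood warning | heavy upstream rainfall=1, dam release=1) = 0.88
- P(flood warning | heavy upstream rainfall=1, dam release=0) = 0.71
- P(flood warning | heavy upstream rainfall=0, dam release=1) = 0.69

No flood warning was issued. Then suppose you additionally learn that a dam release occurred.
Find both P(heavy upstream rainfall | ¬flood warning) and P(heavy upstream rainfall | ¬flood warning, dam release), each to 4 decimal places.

P(¬flood warning) = 0.98*0.45*0.88 + 0.31*0.45*0.12 + 0.29*0.55*0.88 + 0.12*0.55*0.12 = 0.388080 + 0.016740 + 0.140360 + 0.007920 = 0.553100
Restricting to configurations with heavy upstream rainfall present: 0.140360 + 0.007920 = 0.148280.
So P(heavy upstream rainfall | ¬flood warning) = 0.148280/0.553100 ≈ 0.2681.

Now also conditioning on dam release=true:
Sum P(¬flood warning|·) weighted by the priors over both values of heavy upstream rainfall:
  P(¬flood warning | dam release) = 0.31×0.45 + 0.12×0.55
        = 0.139500 + 0.066000 = 0.205500
The terms with heavy upstream rainfall present sum to 0.066000, so
  P(heavy upstream rainfall | ¬flood warning, dam release) = 0.066000 / 0.205500 ≈ 0.3212

P(heavy upstream rainfall | ¬flood warning) ≈ 0.2681; P(heavy upstream rainfall | ¬flood warning, dam release) ≈ 0.3212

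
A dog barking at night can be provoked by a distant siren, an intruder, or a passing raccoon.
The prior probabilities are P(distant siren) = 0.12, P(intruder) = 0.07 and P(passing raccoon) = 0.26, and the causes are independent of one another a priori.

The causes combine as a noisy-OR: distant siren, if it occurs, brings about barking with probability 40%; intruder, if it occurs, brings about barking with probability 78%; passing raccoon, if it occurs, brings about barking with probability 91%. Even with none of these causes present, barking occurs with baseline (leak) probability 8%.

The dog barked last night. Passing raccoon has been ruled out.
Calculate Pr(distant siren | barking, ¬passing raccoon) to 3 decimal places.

Pr(distant siren | barking, ¬passing raccoon) ≈ 0.334

Under noisy-OR, P(barking | causes) = 1 − (1−0.08)·∏(1−qᵢ) over the active causes.
P(barking | ¬passing raccoon) = 0.08·0.88·0.93 + 0.7976·0.88·0.07 + 0.448·0.12·0.93 + 0.87856·0.12·0.07 = 0.065472 + 0.049132 + 0.049997 + 0.007380 = 0.171981
Restricting to configurations with distant siren present: 0.049997 + 0.007380 = 0.057377.
P(distant siren | barking, ¬passing raccoon) = 0.057377 / 0.171981 ≈ 0.334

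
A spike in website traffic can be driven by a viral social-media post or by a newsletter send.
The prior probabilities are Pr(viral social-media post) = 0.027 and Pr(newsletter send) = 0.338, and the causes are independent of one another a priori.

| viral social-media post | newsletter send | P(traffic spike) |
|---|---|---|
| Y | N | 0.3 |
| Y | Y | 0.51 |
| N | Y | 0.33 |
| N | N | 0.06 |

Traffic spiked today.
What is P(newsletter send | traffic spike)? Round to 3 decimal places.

P(newsletter send | traffic spike) ≈ 0.720

Enumerate the 4 (viral social-media post, newsletter send) configurations and weight by the priors:
  P(traffic spike) = 0.06×0.973×0.662 + 0.33×0.973×0.338 + 0.3×0.027×0.662 + 0.51×0.027×0.338
        = 0.038648 + 0.108528 + 0.005362 + 0.004654 = 0.157192
The terms with newsletter send present sum to 0.113182, so
  P(newsletter send | traffic spike) = 0.113182 / 0.157192 ≈ 0.720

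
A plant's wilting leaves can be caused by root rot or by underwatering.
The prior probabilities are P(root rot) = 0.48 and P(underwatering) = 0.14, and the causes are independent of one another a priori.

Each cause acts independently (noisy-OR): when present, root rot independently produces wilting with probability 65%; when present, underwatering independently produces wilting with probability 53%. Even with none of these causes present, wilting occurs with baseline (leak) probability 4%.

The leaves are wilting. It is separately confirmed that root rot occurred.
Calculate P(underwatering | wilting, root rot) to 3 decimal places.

Under noisy-OR, P(wilting | causes) = 1 − (1−0.04)·∏(1−qᵢ) over the active causes.
P(wilting | root rot) = 0.664×0.86 + 0.84208×0.14 = 0.571040 + 0.117891 = 0.688931
Of this, 0.117891 comes from 0.84208×0.14 (the underwatering=true cases).
So P(underwatering | wilting, root rot) = 0.117891/0.688931 ≈ 0.171.

P(underwatering | wilting, root rot) ≈ 0.171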